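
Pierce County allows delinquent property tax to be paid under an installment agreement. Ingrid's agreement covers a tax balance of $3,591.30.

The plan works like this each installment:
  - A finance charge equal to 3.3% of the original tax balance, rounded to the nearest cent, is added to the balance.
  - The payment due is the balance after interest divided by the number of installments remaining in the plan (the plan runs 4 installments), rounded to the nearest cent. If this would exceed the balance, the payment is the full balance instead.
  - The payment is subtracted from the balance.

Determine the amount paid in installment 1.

Installment 1: $3,591.30 +$118.51 interest = $3,709.81; pay $927.45 → $2,782.36

$927.45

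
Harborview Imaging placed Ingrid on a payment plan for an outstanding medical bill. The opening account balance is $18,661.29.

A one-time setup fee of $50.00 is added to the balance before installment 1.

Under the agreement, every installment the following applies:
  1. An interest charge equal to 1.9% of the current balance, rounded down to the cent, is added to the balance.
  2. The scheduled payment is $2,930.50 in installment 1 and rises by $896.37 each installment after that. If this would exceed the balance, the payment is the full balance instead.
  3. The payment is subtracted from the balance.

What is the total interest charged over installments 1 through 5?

$1,106.98

Installment 1: $18,711.29 +$355.51 interest = $19,066.80; pay $2,930.50 → $16,136.30
Installment 2: $16,136.30 +$306.58 interest = $16,442.88; pay $3,826.87 → $12,616.01
Installment 3: $12,616.01 +$239.70 interest = $12,855.71; pay $4,723.24 → $8,132.47
Installment 4: $8,132.47 +$154.51 interest = $8,286.98; pay $5,619.61 → $2,667.37
Installment 5: $2,667.37 +$50.68 interest = $2,718.05; pay $2,718.05 → $0.00
Total interest: $355.51 + $306.58 + $239.70 + $154.51 + $50.68 = $1,106.98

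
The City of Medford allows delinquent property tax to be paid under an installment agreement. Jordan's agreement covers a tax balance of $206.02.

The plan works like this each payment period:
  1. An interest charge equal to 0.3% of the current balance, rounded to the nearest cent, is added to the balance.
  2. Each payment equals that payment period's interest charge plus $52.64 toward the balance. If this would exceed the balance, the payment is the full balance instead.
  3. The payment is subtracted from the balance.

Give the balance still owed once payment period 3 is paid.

$48.10

Payment period 1: $206.02 +$0.62 interest = $206.64; pay $53.26 → $153.38
Payment period 2: $153.38 +$0.46 interest = $153.84; pay $53.10 → $100.74
Payment period 3: $100.74 +$0.30 interest = $101.04; pay $52.94 → $48.10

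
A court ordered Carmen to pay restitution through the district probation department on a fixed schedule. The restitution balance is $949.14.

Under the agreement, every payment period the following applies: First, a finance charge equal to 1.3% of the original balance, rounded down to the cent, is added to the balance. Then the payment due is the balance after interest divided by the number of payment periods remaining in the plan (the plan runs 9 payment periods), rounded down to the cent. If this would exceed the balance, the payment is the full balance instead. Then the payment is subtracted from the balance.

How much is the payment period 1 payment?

# | Opening | Interest | Payment | End bal
1 | $949.14 | $12.33 | $106.83 | $854.64

$106.83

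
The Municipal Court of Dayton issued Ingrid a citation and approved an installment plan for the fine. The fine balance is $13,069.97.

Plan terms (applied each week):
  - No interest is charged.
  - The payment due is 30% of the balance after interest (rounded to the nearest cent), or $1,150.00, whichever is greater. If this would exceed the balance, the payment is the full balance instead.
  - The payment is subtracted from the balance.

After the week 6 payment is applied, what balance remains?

$838.10

# | Opening | Payment | End bal
1 | $13,069.97 | $3,920.99 | $9,148.98
2 | $9,148.98 | $2,744.69 | $6,404.29
3 | $6,404.29 | $1,921.29 | $4,483.00
4 | $4,483.00 | $1,344.90 | $3,138.10
5 | $3,138.10 | $1,150.00 | $1,988.10
6 | $1,988.10 | $1,150.00 | $838.10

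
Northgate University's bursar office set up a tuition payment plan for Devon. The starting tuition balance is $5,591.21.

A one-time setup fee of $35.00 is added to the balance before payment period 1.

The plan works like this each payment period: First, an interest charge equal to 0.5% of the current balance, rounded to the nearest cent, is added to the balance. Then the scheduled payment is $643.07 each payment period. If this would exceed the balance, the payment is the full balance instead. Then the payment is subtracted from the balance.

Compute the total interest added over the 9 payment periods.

$141.19

Payment period 1: $5,626.21 +$28.13 interest = $5,654.34; pay $643.07 → $5,011.27
Payment period 2: $5,011.27 +$25.06 interest = $5,036.33; pay $643.07 → $4,393.26
Payment period 3: $4,393.26 +$21.97 interest = $4,415.23; pay $643.07 → $3,772.16
Payment period 4: $3,772.16 +$18.86 interest = $3,791.02; pay $643.07 → $3,147.95
Payment period 5: $3,147.95 +$15.74 interest = $3,163.69; pay $643.07 → $2,520.62
Payment period 6: $2,520.62 +$12.60 interest = $2,533.22; pay $643.07 → $1,890.15
Payment period 7: $1,890.15 +$9.45 interest = $1,899.60; pay $643.07 → $1,256.53
Payment period 8: $1,256.53 +$6.28 interest = $1,262.81; pay $643.07 → $619.74
Payment period 9: $619.74 +$3.10 interest = $622.84; pay $622.84 → $0.00
Total interest: $28.13 + $25.06 + $21.97 + $18.86 + $15.74 + $12.60 + $9.45 + $6.28 + $3.10 = $141.19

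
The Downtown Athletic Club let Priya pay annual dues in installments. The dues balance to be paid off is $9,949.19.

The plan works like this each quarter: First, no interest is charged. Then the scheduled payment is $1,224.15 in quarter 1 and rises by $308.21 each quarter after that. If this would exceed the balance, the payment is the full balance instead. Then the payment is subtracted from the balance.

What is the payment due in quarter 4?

Quarter 1: opening $9,949.19; payment $1,224.15; balance $8,725.04
Quarter 2: opening $8,725.04; payment $1,532.36; balance $7,192.68
Quarter 3: opening $7,192.68; payment $1,840.57; balance $5,352.11
Quarter 4: opening $5,352.11; payment $2,148.78; balance $3,203.33

$2,148.78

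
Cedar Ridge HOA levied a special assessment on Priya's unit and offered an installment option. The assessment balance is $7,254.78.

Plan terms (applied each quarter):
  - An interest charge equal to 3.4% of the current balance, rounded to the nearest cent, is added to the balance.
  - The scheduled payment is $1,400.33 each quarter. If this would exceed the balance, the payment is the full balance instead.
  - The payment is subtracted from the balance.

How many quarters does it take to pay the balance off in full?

6

Quarter 1: opening $7,254.78; interest $246.66 → $7,501.44; payment $1,400.33; balance $6,101.11
Quarter 2: opening $6,101.11; interest $207.44 → $6,308.55; payment $1,400.33; balance $4,908.22
Quarter 3: opening $4,908.22; interest $166.88 → $5,075.10; payment $1,400.33; balance $3,674.77
Quarter 4: opening $3,674.77; interest $124.94 → $3,799.71; payment $1,400.33; balance $2,399.38
Quarter 5: opening $2,399.38; interest $81.58 → $2,480.96; payment $1,400.33; balance $1,080.63
Quarter 6: opening $1,080.63; interest $36.74 → $1,117.37; payment $1,117.37; balance $0.00
Balance reaches $0.00 in quarter 6.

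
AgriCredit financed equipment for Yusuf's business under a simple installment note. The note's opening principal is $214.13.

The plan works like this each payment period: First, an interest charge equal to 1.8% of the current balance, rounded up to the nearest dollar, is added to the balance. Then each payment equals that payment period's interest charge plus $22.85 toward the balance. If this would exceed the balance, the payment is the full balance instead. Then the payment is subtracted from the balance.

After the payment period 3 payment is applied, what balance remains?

Payment period 1: opening $214.13; interest $4.00 → $218.13; payment $26.85; balance $191.28
Payment period 2: opening $191.28; interest $4.00 → $195.28; payment $26.85; balance $168.43
Payment period 3: opening $168.43; interest $4.00 → $172.43; payment $26.85; balance $145.58

$145.58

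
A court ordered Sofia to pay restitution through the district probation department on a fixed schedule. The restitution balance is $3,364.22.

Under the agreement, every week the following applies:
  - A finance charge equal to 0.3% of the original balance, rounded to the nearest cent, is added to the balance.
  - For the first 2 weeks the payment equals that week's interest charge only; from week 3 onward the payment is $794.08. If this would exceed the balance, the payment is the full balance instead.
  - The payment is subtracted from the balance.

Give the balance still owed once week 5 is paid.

Week 1: $3,364.22 +$10.09 interest = $3,374.31; pay $10.09 → $3,364.22
Week 2: $3,364.22 +$10.09 interest = $3,374.31; pay $10.09 → $3,364.22
Week 3: $3,364.22 +$10.09 interest = $3,374.31; pay $794.08 → $2,580.23
Week 4: $2,580.23 +$10.09 interest = $2,590.32; pay $794.08 → $1,796.24
Week 5: $1,796.24 +$10.09 interest = $1,806.33; pay $794.08 → $1,012.25

$1,012.25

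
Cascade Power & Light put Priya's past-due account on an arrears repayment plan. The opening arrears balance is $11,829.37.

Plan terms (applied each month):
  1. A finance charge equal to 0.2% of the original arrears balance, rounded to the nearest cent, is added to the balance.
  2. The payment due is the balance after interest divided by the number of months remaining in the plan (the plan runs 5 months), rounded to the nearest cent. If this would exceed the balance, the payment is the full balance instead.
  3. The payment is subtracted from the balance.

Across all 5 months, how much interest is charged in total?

# | Opening | Interest | Payment | End bal
1 | $11,829.37 | $23.66 | $2,370.61 | $9,482.42
2 | $9,482.42 | $23.66 | $2,376.52 | $7,129.56
3 | $7,129.56 | $23.66 | $2,384.41 | $4,768.81
4 | $4,768.81 | $23.66 | $2,396.24 | $2,396.23
5 | $2,396.23 | $23.66 | $2,419.89 | $0.00
Total interest: $23.66 + $23.66 + $23.66 + $23.66 + $23.66 = $118.30

$118.30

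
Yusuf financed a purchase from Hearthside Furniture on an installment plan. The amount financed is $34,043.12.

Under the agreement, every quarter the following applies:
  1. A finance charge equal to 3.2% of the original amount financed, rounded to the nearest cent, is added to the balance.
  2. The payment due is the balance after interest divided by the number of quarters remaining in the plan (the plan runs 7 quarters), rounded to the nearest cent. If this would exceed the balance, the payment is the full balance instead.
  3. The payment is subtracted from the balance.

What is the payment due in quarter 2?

Quarter 1: opening $34,043.12; interest $1,089.38 → $35,132.50; payment $5,018.93; balance $30,113.57
Quarter 2: opening $30,113.57; interest $1,089.38 → $31,202.95; payment $5,200.49; balance $26,002.46

$5,200.49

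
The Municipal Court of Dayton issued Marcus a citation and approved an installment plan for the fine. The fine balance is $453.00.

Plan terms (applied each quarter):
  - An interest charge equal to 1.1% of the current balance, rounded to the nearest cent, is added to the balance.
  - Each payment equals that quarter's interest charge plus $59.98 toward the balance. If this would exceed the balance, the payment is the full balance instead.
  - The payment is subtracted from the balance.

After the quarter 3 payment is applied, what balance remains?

Quarter 1: $453.00 +$4.98 interest = $457.98; pay $64.96 → $393.02
Quarter 2: $393.02 +$4.32 interest = $397.34; pay $64.30 → $333.04
Quarter 3: $333.04 +$3.66 interest = $336.70; pay $63.64 → $273.06

$273.06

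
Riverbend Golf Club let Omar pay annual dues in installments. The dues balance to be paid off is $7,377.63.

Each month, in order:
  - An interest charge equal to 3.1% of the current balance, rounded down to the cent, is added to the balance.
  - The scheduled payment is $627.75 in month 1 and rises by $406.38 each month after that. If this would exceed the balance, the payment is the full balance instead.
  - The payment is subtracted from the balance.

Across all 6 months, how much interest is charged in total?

$920.91

# | Opening | Interest | Payment | End bal
1 | $7,377.63 | $228.70 | $627.75 | $6,978.58
2 | $6,978.58 | $216.33 | $1,034.13 | $6,160.78
3 | $6,160.78 | $190.98 | $1,440.51 | $4,911.25
4 | $4,911.25 | $152.24 | $1,846.89 | $3,216.60
5 | $3,216.60 | $99.71 | $2,253.27 | $1,063.04
6 | $1,063.04 | $32.95 | $1,095.99 | $0.00
Total interest: $228.70 + $216.33 + $190.98 + $152.24 + $99.71 + $32.95 = $920.91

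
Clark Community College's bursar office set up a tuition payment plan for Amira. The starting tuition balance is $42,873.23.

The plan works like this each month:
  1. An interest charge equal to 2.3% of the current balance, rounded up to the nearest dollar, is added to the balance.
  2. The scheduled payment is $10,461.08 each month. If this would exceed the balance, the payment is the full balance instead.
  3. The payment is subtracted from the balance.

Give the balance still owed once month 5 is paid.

$0.00

Month 1: $42,873.23 +$987.00 interest = $43,860.23; pay $10,461.08 → $33,399.15
Month 2: $33,399.15 +$769.00 interest = $34,168.15; pay $10,461.08 → $23,707.07
Month 3: $23,707.07 +$546.00 interest = $24,253.07; pay $10,461.08 → $13,791.99
Month 4: $13,791.99 +$318.00 interest = $14,109.99; pay $10,461.08 → $3,648.91
Month 5: $3,648.91 +$84.00 interest = $3,732.91; pay $3,732.91 → $0.00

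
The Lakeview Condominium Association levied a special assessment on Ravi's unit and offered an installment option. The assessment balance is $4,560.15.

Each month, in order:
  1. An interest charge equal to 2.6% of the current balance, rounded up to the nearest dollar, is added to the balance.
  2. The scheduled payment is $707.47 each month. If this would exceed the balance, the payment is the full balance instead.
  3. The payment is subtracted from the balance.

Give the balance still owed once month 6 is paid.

Month 1: opening $4,560.15; interest $119.00 → $4,679.15; payment $707.47; balance $3,971.68
Month 2: opening $3,971.68; interest $104.00 → $4,075.68; payment $707.47; balance $3,368.21
Month 3: opening $3,368.21; interest $88.00 → $3,456.21; payment $707.47; balance $2,748.74
Month 4: opening $2,748.74; interest $72.00 → $2,820.74; payment $707.47; balance $2,113.27
Month 5: opening $2,113.27; interest $55.00 → $2,168.27; payment $707.47; balance $1,460.80
Month 6: opening $1,460.80; interest $38.00 → $1,498.80; payment $707.47; balance $791.33

$791.33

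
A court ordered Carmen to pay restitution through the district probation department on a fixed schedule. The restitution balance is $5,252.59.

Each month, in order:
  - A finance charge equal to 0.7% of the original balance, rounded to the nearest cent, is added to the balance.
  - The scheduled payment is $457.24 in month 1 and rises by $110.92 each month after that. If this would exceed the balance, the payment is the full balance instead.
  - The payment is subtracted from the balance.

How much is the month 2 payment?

Month 1: $5,252.59 +$36.77 interest = $5,289.36; pay $457.24 → $4,832.12
Month 2: $4,832.12 +$36.77 interest = $4,868.89; pay $568.16 → $4,300.73

$568.16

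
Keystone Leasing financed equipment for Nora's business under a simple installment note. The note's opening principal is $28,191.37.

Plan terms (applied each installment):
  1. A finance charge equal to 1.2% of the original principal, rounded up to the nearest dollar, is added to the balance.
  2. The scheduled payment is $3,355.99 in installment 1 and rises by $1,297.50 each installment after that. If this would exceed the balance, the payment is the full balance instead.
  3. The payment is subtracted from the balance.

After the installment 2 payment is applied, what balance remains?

$20,859.89

# | Opening | Interest | Payment | End bal
1 | $28,191.37 | $339.00 | $3,355.99 | $25,174.38
2 | $25,174.38 | $339.00 | $4,653.49 | $20,859.89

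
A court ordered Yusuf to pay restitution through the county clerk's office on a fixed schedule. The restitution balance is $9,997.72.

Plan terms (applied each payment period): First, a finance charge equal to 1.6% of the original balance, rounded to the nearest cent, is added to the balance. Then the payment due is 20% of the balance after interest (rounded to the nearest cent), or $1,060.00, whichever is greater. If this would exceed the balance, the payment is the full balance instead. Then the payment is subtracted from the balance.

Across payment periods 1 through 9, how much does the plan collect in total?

$11,437.36

Payment period 1: opening $9,997.72; interest $159.96 → $10,157.68; payment $2,031.54; balance $8,126.14
Payment period 2: opening $8,126.14; interest $159.96 → $8,286.10; payment $1,657.22; balance $6,628.88
Payment period 3: opening $6,628.88; interest $159.96 → $6,788.84; payment $1,357.77; balance $5,431.07
Payment period 4: opening $5,431.07; interest $159.96 → $5,591.03; payment $1,118.21; balance $4,472.82
Payment period 5: opening $4,472.82; interest $159.96 → $4,632.78; payment $1,060.00; balance $3,572.78
Payment period 6: opening $3,572.78; interest $159.96 → $3,732.74; payment $1,060.00; balance $2,672.74
Payment period 7: opening $2,672.74; interest $159.96 → $2,832.70; payment $1,060.00; balance $1,772.70
Payment period 8: opening $1,772.70; interest $159.96 → $1,932.66; payment $1,060.00; balance $872.66
Payment period 9: opening $872.66; interest $159.96 → $1,032.62; payment $1,032.62; balance $0.00
Total paid: $11,437.36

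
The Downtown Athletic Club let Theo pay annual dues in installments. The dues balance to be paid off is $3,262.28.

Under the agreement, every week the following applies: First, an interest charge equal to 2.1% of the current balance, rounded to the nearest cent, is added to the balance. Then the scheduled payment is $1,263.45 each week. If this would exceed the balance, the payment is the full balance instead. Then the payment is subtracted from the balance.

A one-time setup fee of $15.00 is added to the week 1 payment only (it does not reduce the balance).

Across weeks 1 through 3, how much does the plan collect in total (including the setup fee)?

$3,406.99

Week 1: opening $3,262.28; interest $68.51 → $3,330.79; payment $1,263.45 (+ $15.00 fee); balance $2,067.34
Week 2: opening $2,067.34; interest $43.41 → $2,110.75; payment $1,263.45; balance $847.30
Week 3: opening $847.30; interest $17.79 → $865.09; payment $865.09; balance $0.00
Total paid: $3,406.99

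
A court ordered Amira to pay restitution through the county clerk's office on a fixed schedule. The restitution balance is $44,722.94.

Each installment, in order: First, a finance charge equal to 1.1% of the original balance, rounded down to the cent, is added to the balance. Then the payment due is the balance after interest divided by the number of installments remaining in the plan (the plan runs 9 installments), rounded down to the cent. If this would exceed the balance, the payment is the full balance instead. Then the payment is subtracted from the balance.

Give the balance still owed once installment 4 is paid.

$26,188.21

# | Opening | Interest | Payment | End bal
1 | $44,722.94 | $491.95 | $5,023.87 | $40,191.02
2 | $40,191.02 | $491.95 | $5,085.37 | $35,597.60
3 | $35,597.60 | $491.95 | $5,155.65 | $30,933.90
4 | $30,933.90 | $491.95 | $5,237.64 | $26,188.21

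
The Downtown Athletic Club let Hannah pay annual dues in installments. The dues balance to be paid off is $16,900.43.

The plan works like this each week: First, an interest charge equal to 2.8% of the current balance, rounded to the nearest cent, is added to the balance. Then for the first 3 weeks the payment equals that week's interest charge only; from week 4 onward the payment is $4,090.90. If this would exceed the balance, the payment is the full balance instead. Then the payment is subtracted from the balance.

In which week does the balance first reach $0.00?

Week 1: opening $16,900.43; interest $473.21 → $17,373.64; payment $473.21; balance $16,900.43
Week 2: opening $16,900.43; interest $473.21 → $17,373.64; payment $473.21; balance $16,900.43
Week 3: opening $16,900.43; interest $473.21 → $17,373.64; payment $473.21; balance $16,900.43
Week 4: opening $16,900.43; interest $473.21 → $17,373.64; payment $4,090.90; balance $13,282.74
Week 5: opening $13,282.74; interest $371.92 → $13,654.66; payment $4,090.90; balance $9,563.76
Week 6: opening $9,563.76; interest $267.79 → $9,831.55; payment $4,090.90; balance $5,740.65
Week 7: opening $5,740.65; interest $160.74 → $5,901.39; payment $4,090.90; balance $1,810.49
Week 8: opening $1,810.49; interest $50.69 → $1,861.18; payment $1,861.18; balance $0.00
Balance reaches $0.00 in week 8.

8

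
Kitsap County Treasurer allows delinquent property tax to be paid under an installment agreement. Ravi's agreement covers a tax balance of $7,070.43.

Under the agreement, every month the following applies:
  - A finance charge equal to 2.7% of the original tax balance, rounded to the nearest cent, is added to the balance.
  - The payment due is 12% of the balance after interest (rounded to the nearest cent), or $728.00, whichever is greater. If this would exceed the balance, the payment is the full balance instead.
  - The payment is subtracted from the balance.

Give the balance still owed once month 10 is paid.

$1,494.37

Month 1: opening $7,070.43; interest $190.90 → $7,261.33; payment $871.36; balance $6,389.97
Month 2: opening $6,389.97; interest $190.90 → $6,580.87; payment $789.70; balance $5,791.17
Month 3: opening $5,791.17; interest $190.90 → $5,982.07; payment $728.00; balance $5,254.07
Month 4: opening $5,254.07; interest $190.90 → $5,444.97; payment $728.00; balance $4,716.97
Month 5: opening $4,716.97; interest $190.90 → $4,907.87; payment $728.00; balance $4,179.87
Month 6: opening $4,179.87; interest $190.90 → $4,370.77; payment $728.00; balance $3,642.77
Month 7: opening $3,642.77; interest $190.90 → $3,833.67; payment $728.00; balance $3,105.67
Month 8: opening $3,105.67; interest $190.90 → $3,296.57; payment $728.00; balance $2,568.57
Month 9: opening $2,568.57; interest $190.90 → $2,759.47; payment $728.00; balance $2,031.47
Month 10: opening $2,031.47; interest $190.90 → $2,222.37; payment $728.00; balance $1,494.37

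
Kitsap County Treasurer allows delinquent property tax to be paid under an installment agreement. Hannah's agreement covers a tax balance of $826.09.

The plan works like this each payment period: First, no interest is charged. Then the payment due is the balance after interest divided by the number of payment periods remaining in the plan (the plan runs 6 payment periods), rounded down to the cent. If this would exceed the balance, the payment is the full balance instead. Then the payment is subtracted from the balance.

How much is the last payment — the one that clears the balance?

Payment period 1: $826.09 − $137.68 → $688.41
Payment period 2: $688.41 − $137.68 → $550.73
Payment period 3: $550.73 − $137.68 → $413.05
Payment period 4: $413.05 − $137.68 → $275.37
Payment period 5: $275.37 − $137.68 → $137.69
Payment period 6: $137.69 − $137.69 → $0.00

$137.69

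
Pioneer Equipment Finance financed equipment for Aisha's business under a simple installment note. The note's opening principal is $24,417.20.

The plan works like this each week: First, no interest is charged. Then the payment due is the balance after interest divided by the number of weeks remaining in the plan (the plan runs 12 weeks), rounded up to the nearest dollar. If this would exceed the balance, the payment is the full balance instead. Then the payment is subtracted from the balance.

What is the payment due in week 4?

$2,035.00

Week 1: $24,417.20 − $2,035.00 → $22,382.20
Week 2: $22,382.20 − $2,035.00 → $20,347.20
Week 3: $20,347.20 − $2,035.00 → $18,312.20
Week 4: $18,312.20 − $2,035.00 → $16,277.20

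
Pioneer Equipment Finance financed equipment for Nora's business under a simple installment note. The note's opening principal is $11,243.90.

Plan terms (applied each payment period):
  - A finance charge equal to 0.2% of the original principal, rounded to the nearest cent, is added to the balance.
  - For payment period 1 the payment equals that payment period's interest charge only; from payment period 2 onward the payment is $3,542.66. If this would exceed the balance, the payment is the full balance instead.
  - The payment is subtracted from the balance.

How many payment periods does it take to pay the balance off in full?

# | Opening | Interest | Payment | End bal
1 | $11,243.90 | $22.49 | $22.49 | $11,243.90
2 | $11,243.90 | $22.49 | $3,542.66 | $7,723.73
3 | $7,723.73 | $22.49 | $3,542.66 | $4,203.56
4 | $4,203.56 | $22.49 | $3,542.66 | $683.39
5 | $683.39 | $22.49 | $705.88 | $0.00
Balance reaches $0.00 in payment period 5.

5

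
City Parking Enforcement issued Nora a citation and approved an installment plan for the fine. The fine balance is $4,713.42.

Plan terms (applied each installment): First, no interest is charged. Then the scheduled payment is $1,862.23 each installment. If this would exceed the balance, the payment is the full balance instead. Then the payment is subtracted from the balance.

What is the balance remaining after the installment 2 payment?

$988.96

Installment 1: $4,713.42 − $1,862.23 → $2,851.19
Installment 2: $2,851.19 − $1,862.23 → $988.96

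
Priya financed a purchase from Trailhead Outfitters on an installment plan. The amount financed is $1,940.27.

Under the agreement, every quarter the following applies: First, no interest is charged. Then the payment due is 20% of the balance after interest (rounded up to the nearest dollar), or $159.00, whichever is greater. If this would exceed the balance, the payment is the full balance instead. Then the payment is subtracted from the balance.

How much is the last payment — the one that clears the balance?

Quarter 1: opening $1,940.27; payment $389.00; balance $1,551.27
Quarter 2: opening $1,551.27; payment $311.00; balance $1,240.27
Quarter 3: opening $1,240.27; payment $249.00; balance $991.27
Quarter 4: opening $991.27; payment $199.00; balance $792.27
Quarter 5: opening $792.27; payment $159.00; balance $633.27
Quarter 6: opening $633.27; payment $159.00; balance $474.27
Quarter 7: opening $474.27; payment $159.00; balance $315.27
Quarter 8: opening $315.27; payment $159.00; balance $156.27
Quarter 9: opening $156.27; payment $156.27; balance $0.00

$156.27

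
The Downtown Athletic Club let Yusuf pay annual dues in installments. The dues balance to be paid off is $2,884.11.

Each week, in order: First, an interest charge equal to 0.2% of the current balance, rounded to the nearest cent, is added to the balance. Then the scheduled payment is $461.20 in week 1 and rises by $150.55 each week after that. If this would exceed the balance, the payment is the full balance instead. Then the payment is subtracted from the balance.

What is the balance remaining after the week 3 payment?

Week 1: opening $2,884.11; interest $5.77 → $2,889.88; payment $461.20; balance $2,428.68
Week 2: opening $2,428.68; interest $4.86 → $2,433.54; payment $611.75; balance $1,821.79
Week 3: opening $1,821.79; interest $3.64 → $1,825.43; payment $762.30; balance $1,063.13

$1,063.13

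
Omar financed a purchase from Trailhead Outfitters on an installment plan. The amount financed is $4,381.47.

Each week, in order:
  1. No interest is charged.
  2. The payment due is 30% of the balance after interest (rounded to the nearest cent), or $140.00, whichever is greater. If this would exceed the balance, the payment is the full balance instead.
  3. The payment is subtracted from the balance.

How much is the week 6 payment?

Week 1: $4,381.47 − $1,314.44 → $3,067.03
Week 2: $3,067.03 − $920.11 → $2,146.92
Week 3: $2,146.92 − $644.08 → $1,502.84
Week 4: $1,502.84 − $450.85 → $1,051.99
Week 5: $1,051.99 − $315.60 → $736.39
Week 6: $736.39 − $220.92 → $515.47

$220.92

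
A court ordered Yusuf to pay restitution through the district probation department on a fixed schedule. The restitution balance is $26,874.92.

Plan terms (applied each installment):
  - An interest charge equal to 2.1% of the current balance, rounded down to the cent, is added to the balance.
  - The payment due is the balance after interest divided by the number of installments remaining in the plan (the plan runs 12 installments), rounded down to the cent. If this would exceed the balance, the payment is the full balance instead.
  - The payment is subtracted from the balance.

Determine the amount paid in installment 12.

$2,873.92

Installment 1: opening $26,874.92; interest $564.37 → $27,439.29; payment $2,286.60; balance $25,152.69
Installment 2: opening $25,152.69; interest $528.20 → $25,680.89; payment $2,334.62; balance $23,346.27
Installment 3: opening $23,346.27; interest $490.27 → $23,836.54; payment $2,383.65; balance $21,452.89
Installment 4: opening $21,452.89; interest $450.51 → $21,903.40; payment $2,433.71; balance $19,469.69
Installment 5: opening $19,469.69; interest $408.86 → $19,878.55; payment $2,484.81; balance $17,393.74
Installment 6: opening $17,393.74; interest $365.26 → $17,759.00; payment $2,537.00; balance $15,222.00
Installment 7: opening $15,222.00; interest $319.66 → $15,541.66; payment $2,590.27; balance $12,951.39
Installment 8: opening $12,951.39; interest $271.97 → $13,223.36; payment $2,644.67; balance $10,578.69
Installment 9: opening $10,578.69; interest $222.15 → $10,800.84; payment $2,700.21; balance $8,100.63
Installment 10: opening $8,100.63; interest $170.11 → $8,270.74; payment $2,756.91; balance $5,513.83
Installment 11: opening $5,513.83; interest $115.79 → $5,629.62; payment $2,814.81; balance $2,814.81
Installment 12: opening $2,814.81; interest $59.11 → $2,873.92; payment $2,873.92; balance $0.00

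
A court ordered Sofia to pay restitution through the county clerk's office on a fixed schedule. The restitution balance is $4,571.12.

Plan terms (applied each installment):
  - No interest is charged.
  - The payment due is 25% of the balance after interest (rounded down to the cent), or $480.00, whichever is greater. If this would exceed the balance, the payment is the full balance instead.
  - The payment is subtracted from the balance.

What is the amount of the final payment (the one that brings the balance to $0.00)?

Installment 1: opening $4,571.12; payment $1,142.78; balance $3,428.34
Installment 2: opening $3,428.34; payment $857.08; balance $2,571.26
Installment 3: opening $2,571.26; payment $642.81; balance $1,928.45
Installment 4: opening $1,928.45; payment $482.11; balance $1,446.34
Installment 5: opening $1,446.34; payment $480.00; balance $966.34
Installment 6: opening $966.34; payment $480.00; balance $486.34
Installment 7: opening $486.34; payment $480.00; balance $6.34
Installment 8: opening $6.34; payment $6.34; balance $0.00

$6.34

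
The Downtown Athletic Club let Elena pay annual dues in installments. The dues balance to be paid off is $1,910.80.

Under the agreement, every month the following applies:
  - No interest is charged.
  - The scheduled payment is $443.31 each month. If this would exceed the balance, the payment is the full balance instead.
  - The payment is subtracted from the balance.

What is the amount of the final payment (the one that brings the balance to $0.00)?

Month 1: opening $1,910.80; payment $443.31; balance $1,467.49
Month 2: opening $1,467.49; payment $443.31; balance $1,024.18
Month 3: opening $1,024.18; payment $443.31; balance $580.87
Month 4: opening $580.87; payment $443.31; balance $137.56
Month 5: opening $137.56; payment $137.56; balance $0.00

$137.56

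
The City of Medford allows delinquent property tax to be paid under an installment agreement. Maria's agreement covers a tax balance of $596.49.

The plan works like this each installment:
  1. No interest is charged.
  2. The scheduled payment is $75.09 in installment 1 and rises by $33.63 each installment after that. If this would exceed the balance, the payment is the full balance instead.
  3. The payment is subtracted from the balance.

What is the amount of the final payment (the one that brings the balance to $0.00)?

$94.35

# | Opening | Payment | End bal
1 | $596.49 | $75.09 | $521.40
2 | $521.40 | $108.72 | $412.68
3 | $412.68 | $142.35 | $270.33
4 | $270.33 | $175.98 | $94.35
5 | $94.35 | $94.35 | $0.00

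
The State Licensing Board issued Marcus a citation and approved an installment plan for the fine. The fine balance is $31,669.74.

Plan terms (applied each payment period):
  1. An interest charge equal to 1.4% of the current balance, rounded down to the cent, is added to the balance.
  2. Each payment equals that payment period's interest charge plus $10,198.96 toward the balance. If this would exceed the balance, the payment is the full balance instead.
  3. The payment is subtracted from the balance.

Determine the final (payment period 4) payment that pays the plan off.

$1,087.88

Payment period 1: $31,669.74 +$443.37 interest = $32,113.11; pay $10,642.33 → $21,470.78
Payment period 2: $21,470.78 +$300.59 interest = $21,771.37; pay $10,499.55 → $11,271.82
Payment period 3: $11,271.82 +$157.80 interest = $11,429.62; pay $10,356.76 → $1,072.86
Payment period 4: $1,072.86 +$15.02 interest = $1,087.88; pay $1,087.88 → $0.00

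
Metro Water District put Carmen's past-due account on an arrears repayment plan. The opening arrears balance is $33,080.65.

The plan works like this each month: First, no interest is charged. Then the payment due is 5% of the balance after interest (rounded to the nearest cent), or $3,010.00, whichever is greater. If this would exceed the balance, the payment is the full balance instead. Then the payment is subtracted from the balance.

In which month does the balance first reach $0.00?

11

Month 1: $33,080.65 − $3,010.00 → $30,070.65
Month 2: $30,070.65 − $3,010.00 → $27,060.65
Month 3: $27,060.65 − $3,010.00 → $24,050.65
Month 4: $24,050.65 − $3,010.00 → $21,040.65
Month 5: $21,040.65 − $3,010.00 → $18,030.65
Month 6: $18,030.65 − $3,010.00 → $15,020.65
Month 7: $15,020.65 − $3,010.00 → $12,010.65
Month 8: $12,010.65 − $3,010.00 → $9,000.65
Month 9: $9,000.65 − $3,010.00 → $5,990.65
Month 10: $5,990.65 − $3,010.00 → $2,980.65
Month 11: $2,980.65 − $2,980.65 → $0.00
Balance reaches $0.00 in month 11.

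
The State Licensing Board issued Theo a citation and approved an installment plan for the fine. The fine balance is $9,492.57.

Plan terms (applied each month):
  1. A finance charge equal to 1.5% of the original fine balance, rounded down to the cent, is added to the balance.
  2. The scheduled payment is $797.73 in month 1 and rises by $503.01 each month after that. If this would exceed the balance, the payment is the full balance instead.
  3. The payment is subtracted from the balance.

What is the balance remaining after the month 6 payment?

$0.00

Month 1: $9,492.57 +$142.38 interest = $9,634.95; pay $797.73 → $8,837.22
Month 2: $8,837.22 +$142.38 interest = $8,979.60; pay $1,300.74 → $7,678.86
Month 3: $7,678.86 +$142.38 interest = $7,821.24; pay $1,803.75 → $6,017.49
Month 4: $6,017.49 +$142.38 interest = $6,159.87; pay $2,306.76 → $3,853.11
Month 5: $3,853.11 +$142.38 interest = $3,995.49; pay $2,809.77 → $1,185.72
Month 6: $1,185.72 +$142.38 interest = $1,328.10; pay $1,328.10 → $0.00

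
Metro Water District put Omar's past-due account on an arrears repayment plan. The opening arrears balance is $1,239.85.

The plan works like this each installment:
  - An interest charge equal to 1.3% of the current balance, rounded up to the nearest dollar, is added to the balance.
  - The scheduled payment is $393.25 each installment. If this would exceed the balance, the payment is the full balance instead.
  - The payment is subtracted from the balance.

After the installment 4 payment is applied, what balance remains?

# | Opening | Interest | Payment | End bal
1 | $1,239.85 | $17.00 | $393.25 | $863.60
2 | $863.60 | $12.00 | $393.25 | $482.35
3 | $482.35 | $7.00 | $393.25 | $96.10
4 | $96.10 | $2.00 | $98.10 | $0.00

$0.00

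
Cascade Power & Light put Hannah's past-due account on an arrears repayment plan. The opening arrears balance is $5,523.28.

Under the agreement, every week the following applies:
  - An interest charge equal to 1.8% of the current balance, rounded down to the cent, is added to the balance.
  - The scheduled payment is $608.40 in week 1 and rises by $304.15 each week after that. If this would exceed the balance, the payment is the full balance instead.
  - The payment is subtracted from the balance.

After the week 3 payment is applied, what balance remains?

$3,050.74

Week 1: $5,523.28 +$99.41 interest = $5,622.69; pay $608.40 → $5,014.29
Week 2: $5,014.29 +$90.25 interest = $5,104.54; pay $912.55 → $4,191.99
Week 3: $4,191.99 +$75.45 interest = $4,267.44; pay $1,216.70 → $3,050.74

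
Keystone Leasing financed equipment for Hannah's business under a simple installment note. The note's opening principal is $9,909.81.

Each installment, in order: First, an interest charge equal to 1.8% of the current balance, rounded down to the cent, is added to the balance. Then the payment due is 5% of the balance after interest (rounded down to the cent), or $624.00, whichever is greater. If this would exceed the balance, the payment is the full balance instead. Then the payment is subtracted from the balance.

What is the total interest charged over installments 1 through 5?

$810.18

Installment 1: $9,909.81 +$178.37 interest = $10,088.18; pay $624.00 → $9,464.18
Installment 2: $9,464.18 +$170.35 interest = $9,634.53; pay $624.00 → $9,010.53
Installment 3: $9,010.53 +$162.18 interest = $9,172.71; pay $624.00 → $8,548.71
Installment 4: $8,548.71 +$153.87 interest = $8,702.58; pay $624.00 → $8,078.58
Installment 5: $8,078.58 +$145.41 interest = $8,223.99; pay $624.00 → $7,599.99
Total interest: $178.37 + $170.35 + $162.18 + $153.87 + $145.41 = $810.18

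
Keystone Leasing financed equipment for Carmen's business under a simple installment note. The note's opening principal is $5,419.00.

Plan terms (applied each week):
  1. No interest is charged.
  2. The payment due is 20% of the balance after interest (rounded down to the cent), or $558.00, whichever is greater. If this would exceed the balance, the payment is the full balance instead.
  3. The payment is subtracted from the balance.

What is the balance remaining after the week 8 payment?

Week 1: opening $5,419.00; payment $1,083.80; balance $4,335.20
Week 2: opening $4,335.20; payment $867.04; balance $3,468.16
Week 3: opening $3,468.16; payment $693.63; balance $2,774.53
Week 4: opening $2,774.53; payment $558.00; balance $2,216.53
Week 5: opening $2,216.53; payment $558.00; balance $1,658.53
Week 6: opening $1,658.53; payment $558.00; balance $1,100.53
Week 7: opening $1,100.53; payment $558.00; balance $542.53
Week 8: opening $542.53; payment $542.53; balance $0.00

$0.00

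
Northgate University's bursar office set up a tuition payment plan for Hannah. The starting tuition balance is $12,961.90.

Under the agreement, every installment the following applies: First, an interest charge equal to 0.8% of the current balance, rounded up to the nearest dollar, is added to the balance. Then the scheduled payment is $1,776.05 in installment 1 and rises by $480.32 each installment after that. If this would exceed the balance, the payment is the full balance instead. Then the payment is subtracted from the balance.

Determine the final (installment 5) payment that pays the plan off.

Installment 1: opening $12,961.90; interest $104.00 → $13,065.90; payment $1,776.05; balance $11,289.85
Installment 2: opening $11,289.85; interest $91.00 → $11,380.85; payment $2,256.37; balance $9,124.48
Installment 3: opening $9,124.48; interest $73.00 → $9,197.48; payment $2,736.69; balance $6,460.79
Installment 4: opening $6,460.79; interest $52.00 → $6,512.79; payment $3,217.01; balance $3,295.78
Installment 5: opening $3,295.78; interest $27.00 → $3,322.78; payment $3,322.78; balance $0.00

$3,322.78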